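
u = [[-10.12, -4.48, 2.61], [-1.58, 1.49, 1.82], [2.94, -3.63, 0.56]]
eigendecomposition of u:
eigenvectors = [[0.97+0.00j, (-0.24-0.13j), -0.24+0.13j], [(0.15+0j), 0.06+0.47j, 0.06-0.47j], [(-0.19+0j), (-0.84+0j), -0.84-0.00j]]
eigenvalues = [(-11.32+0j), (1.63+2.48j), (1.63-2.48j)]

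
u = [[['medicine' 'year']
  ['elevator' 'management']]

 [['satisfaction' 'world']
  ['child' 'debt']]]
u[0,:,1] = ['year', 'management']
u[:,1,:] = [['elevator', 'management'], ['child', 'debt']]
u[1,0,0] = 'satisfaction'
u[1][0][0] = 'satisfaction'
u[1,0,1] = 'world'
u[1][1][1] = 'debt'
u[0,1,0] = 'elevator'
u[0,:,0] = ['medicine', 'elevator']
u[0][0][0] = 'medicine'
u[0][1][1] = 'management'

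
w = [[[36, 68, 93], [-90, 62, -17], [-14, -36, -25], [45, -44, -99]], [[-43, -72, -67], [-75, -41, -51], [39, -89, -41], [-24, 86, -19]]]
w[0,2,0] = -14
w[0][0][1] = 68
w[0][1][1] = 62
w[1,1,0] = -75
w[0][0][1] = 68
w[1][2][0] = 39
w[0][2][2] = -25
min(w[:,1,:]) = -90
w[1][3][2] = -19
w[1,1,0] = -75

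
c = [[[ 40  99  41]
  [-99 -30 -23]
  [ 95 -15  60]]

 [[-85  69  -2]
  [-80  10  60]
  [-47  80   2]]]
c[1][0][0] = -85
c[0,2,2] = 60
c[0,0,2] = 41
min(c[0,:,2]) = -23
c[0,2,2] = 60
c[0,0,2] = 41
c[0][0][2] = 41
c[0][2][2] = 60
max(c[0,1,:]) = -23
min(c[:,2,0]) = -47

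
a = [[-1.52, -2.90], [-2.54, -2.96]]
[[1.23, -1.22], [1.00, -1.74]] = a @ [[0.26, 0.5], [-0.56, 0.16]]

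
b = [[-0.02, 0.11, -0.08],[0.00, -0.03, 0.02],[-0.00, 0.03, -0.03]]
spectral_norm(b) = 0.15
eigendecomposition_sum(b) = [[-0.02, -0.05, 0.06], [-0.0, -0.00, -0.0], [-0.00, -0.0, -0.00]] + [[-0.00, -0.00, -0.00],[-0.00, -0.00, -0.00],[-0.0, -0.00, -0.0]] + [[-0.0,  0.16,  -0.13], [-0.00,  -0.03,  0.02], [-0.00,  0.03,  -0.03]]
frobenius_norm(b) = 0.15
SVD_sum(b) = [[-0.02,0.11,-0.08], [0.00,-0.03,0.02], [-0.01,0.03,-0.02]] + [[-0.0, 0.00, 0.00],[-0.00, 0.0, 0.00],[0.01, -0.0, -0.0]] + [[-0.00,-0.00,-0.0], [-0.0,-0.0,-0.0], [-0.0,-0.0,-0.00]]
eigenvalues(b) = [-0.02, -0.01, -0.05]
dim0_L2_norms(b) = [0.02, 0.12, 0.09]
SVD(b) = [[0.93, -0.34, 0.14], [-0.24, -0.27, 0.93], [0.28, 0.9, 0.33]] @ diag([0.14798829043534195, 0.008862009501424241, 0.004575006188142541]) @ [[-0.13, 0.8, -0.59], [0.77, -0.30, -0.56], [-0.62, -0.53, -0.58]]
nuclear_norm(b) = 0.16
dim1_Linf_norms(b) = [0.11, 0.03, 0.03]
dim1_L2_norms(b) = [0.14, 0.04, 0.04]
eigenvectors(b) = [[1.0, 0.46, 0.97], [0.0, 0.56, -0.16], [0.00, 0.69, 0.20]]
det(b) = -0.00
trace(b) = -0.08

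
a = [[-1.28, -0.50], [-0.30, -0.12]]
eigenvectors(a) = [[-0.97,0.36], [-0.23,-0.93]]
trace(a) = -1.40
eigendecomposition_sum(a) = [[-1.28, -0.5],[-0.3, -0.12]] + [[-0.0,0.00],[0.0,-0.00]]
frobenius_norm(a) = 1.41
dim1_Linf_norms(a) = [1.28, 0.3]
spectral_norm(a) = 1.41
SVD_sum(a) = [[-1.28, -0.50], [-0.3, -0.12]] + [[-0.00, 0.00],[0.00, -0.00]]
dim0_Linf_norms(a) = [1.28, 0.5]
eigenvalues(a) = [-1.4, -0.0]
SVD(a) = [[-0.97, -0.23], [-0.23, 0.97]] @ diag([1.4116633793388889, 0.0025501830342060574]) @ [[0.93,0.36], [0.36,-0.93]]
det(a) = 0.00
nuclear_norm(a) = 1.41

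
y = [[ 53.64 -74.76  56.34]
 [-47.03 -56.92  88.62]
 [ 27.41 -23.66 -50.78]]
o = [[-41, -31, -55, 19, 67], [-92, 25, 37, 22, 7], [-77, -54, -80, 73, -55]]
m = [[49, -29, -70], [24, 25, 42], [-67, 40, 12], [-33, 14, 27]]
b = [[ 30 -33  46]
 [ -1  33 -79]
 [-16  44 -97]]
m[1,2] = 42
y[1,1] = -56.92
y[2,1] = -23.66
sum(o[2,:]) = -193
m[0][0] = 49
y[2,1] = -23.66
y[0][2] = 56.34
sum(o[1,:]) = -1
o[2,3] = 73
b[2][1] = 44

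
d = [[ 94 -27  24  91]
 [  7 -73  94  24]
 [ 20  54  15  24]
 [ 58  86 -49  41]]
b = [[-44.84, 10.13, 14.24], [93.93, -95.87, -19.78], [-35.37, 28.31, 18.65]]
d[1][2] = 94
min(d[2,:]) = 15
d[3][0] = 58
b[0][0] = -44.84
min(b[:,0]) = -44.84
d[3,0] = 58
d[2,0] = 20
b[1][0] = 93.93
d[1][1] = -73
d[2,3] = 24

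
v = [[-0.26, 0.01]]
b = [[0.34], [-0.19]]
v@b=[[-0.09]]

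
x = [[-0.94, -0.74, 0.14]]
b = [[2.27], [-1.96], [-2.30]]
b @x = [[-2.13, -1.68, 0.32], [1.84, 1.45, -0.27], [2.16, 1.70, -0.32]]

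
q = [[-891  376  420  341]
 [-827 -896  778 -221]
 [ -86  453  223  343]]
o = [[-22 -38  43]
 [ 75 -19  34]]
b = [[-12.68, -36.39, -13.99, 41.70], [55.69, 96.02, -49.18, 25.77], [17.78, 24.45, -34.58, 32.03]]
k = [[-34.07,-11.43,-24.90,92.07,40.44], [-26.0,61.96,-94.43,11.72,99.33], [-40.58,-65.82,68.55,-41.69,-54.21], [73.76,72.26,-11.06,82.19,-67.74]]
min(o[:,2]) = 34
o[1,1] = -19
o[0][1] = -38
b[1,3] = 25.77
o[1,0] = 75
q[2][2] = 223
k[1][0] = -26.0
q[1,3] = -221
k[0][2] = -24.9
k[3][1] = 72.26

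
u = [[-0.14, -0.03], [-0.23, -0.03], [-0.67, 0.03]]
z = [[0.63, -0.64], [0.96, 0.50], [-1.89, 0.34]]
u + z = [[0.49, -0.67], [0.73, 0.47], [-2.56, 0.37]]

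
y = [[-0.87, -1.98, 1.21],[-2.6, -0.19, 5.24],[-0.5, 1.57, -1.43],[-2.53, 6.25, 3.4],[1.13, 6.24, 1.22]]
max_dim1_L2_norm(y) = 7.55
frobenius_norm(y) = 12.00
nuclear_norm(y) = 18.35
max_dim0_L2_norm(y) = 9.19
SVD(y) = [[0.1, 0.35, -0.01], [-0.27, 0.80, 0.18], [-0.08, -0.25, -0.63], [-0.75, 0.10, -0.46], [-0.58, -0.41, 0.60]] @ diag([9.901668654874392, 6.476352698772704, 1.9735788735638382]) @ [[0.19,-0.87,-0.45], [-0.46,-0.49,0.74], [0.87,-0.06,0.49]]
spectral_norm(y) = 9.90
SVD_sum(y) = [[0.2, -0.88, -0.46], [-0.52, 2.35, 1.21], [-0.16, 0.72, 0.37], [-1.44, 6.51, 3.36], [-1.11, 5.03, 2.60]] + [[-1.04, -1.1, 1.68], [-2.38, -2.52, 3.85], [0.73, 0.78, -1.19], [-0.30, -0.32, 0.49], [1.22, 1.28, -1.97]] + [[-0.03, 0.0, -0.01], [0.30, -0.02, 0.17], [-1.08, 0.08, -0.61], [-0.79, 0.06, -0.45], [1.03, -0.08, 0.59]]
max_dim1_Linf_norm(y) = 6.25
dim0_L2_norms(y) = [3.93, 9.19, 6.63]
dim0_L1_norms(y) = [7.63, 16.23, 12.5]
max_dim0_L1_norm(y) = 16.23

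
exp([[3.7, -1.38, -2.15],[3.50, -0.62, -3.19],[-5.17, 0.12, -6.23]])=[[30.82, -11.15, -3.42], [41.39, -12.94, -5.3], [-16.63, 5.87, 1.89]]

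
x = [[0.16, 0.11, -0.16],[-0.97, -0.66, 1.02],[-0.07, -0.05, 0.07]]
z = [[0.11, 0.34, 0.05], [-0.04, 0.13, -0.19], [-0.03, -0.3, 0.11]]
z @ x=[[-0.32, -0.21, 0.33], [-0.12, -0.08, 0.13], [0.28, 0.19, -0.29]]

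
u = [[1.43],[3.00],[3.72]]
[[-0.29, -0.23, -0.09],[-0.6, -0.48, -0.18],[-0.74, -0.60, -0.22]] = u @ [[-0.20, -0.16, -0.06]]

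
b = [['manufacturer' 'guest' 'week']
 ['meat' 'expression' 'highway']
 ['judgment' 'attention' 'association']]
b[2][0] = 'judgment'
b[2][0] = 'judgment'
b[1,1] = 'expression'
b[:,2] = ['week', 'highway', 'association']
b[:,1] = ['guest', 'expression', 'attention']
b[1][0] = 'meat'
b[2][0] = 'judgment'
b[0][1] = 'guest'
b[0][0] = 'manufacturer'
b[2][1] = 'attention'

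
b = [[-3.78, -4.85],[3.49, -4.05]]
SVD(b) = [[0.89, 0.46], [0.46, -0.89]] @ diag([6.413072364099734, 5.0265299017135305]) @ [[-0.28, -0.96], [-0.96, 0.28]]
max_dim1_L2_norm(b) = 6.15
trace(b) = -7.83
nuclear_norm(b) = 11.44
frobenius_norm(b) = 8.15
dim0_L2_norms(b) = [5.14, 6.32]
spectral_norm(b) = 6.41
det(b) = 32.24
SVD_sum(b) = [[-1.57, -5.48], [-0.81, -2.82]] + [[-2.21,  0.63],[4.30,  -1.23]]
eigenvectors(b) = [[(0.76+0j), (0.76-0j)], [0.02-0.65j, 0.02+0.65j]]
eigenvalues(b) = [(-3.91+4.11j), (-3.91-4.11j)]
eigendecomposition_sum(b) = [[(-1.89+2.12j), -2.42-2.31j], [1.75+1.66j, -2.02+1.99j]] + [[-1.89-2.12j, -2.42+2.31j], [(1.75-1.66j), -2.02-1.99j]]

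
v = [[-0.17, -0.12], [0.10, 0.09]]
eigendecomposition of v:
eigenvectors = [[-0.89, 0.51], [0.45, -0.86]]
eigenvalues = [-0.11, 0.03]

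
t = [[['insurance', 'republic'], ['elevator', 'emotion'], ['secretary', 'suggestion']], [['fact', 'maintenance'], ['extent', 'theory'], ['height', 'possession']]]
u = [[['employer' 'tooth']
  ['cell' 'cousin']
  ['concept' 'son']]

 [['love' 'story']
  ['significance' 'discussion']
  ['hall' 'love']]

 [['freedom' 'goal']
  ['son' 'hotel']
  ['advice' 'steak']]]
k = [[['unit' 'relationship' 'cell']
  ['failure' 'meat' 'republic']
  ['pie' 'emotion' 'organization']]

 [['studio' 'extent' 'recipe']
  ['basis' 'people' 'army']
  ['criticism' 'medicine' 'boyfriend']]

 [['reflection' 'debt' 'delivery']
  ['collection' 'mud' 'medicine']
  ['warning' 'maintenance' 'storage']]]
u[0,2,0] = 'concept'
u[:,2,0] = ['concept', 'hall', 'advice']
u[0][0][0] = 'employer'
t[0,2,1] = 'suggestion'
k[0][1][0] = 'failure'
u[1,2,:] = ['hall', 'love']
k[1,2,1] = 'medicine'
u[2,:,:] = [['freedom', 'goal'], ['son', 'hotel'], ['advice', 'steak']]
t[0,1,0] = 'elevator'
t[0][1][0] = 'elevator'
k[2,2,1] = 'maintenance'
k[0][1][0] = 'failure'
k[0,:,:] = [['unit', 'relationship', 'cell'], ['failure', 'meat', 'republic'], ['pie', 'emotion', 'organization']]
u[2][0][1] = 'goal'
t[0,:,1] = ['republic', 'emotion', 'suggestion']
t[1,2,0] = 'height'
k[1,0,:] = ['studio', 'extent', 'recipe']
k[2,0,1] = 'debt'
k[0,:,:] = [['unit', 'relationship', 'cell'], ['failure', 'meat', 'republic'], ['pie', 'emotion', 'organization']]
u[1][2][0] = 'hall'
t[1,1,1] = 'theory'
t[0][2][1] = 'suggestion'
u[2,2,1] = 'steak'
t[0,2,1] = 'suggestion'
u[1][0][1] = 'story'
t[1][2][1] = 'possession'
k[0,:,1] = ['relationship', 'meat', 'emotion']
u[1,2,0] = 'hall'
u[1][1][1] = 'discussion'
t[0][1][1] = 'emotion'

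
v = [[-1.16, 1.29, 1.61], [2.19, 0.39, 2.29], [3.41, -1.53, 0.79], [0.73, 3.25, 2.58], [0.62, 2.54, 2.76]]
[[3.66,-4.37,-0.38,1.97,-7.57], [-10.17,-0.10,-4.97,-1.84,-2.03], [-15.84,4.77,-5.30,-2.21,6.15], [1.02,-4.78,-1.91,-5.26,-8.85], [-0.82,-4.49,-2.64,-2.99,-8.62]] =v @ [[-3.04, 1.26, -0.86, -2.13, 1.82], [2.56, -0.88, 0.78, -2.45, -1.21], [-1.97, -1.10, -1.48, 1.65, -2.42]]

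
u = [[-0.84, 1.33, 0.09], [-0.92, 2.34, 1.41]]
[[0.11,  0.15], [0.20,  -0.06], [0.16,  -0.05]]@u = [[-0.23, 0.50, 0.22],  [-0.11, 0.13, -0.07],  [-0.09, 0.1, -0.06]]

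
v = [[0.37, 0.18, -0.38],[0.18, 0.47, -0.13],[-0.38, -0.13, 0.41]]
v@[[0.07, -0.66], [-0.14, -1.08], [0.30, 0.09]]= [[-0.11, -0.47], [-0.09, -0.64], [0.11, 0.43]]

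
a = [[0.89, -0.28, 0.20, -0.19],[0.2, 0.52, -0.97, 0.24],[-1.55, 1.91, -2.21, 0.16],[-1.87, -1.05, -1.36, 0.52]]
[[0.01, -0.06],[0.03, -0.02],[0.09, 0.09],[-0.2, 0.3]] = a @ [[0.03, -0.09], [0.09, -0.08], [0.01, -0.05], [-0.06, -0.04]]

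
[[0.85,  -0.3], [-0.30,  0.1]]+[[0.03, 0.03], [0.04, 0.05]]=[[0.88, -0.27], [-0.26, 0.15]]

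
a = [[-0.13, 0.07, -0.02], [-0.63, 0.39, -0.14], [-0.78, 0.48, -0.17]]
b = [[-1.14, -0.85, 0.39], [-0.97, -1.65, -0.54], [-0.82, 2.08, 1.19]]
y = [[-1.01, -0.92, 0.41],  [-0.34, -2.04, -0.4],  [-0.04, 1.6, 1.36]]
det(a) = -0.00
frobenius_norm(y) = 3.30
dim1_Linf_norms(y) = [1.01, 2.04, 1.6]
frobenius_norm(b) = 3.54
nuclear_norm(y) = 4.71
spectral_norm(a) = 1.21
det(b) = -1.71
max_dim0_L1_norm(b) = 4.58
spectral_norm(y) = 2.98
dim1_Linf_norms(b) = [1.14, 1.65, 2.08]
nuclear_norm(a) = 1.22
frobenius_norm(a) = 1.21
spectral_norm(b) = 3.01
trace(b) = -1.60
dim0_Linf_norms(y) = [1.01, 2.04, 1.36]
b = a + y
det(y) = 1.46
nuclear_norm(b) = 5.16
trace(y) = -1.69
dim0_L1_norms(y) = [1.39, 4.56, 2.17]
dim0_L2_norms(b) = [1.71, 2.79, 1.36]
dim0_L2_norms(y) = [1.07, 2.75, 1.48]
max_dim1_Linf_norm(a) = 0.78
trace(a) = 0.09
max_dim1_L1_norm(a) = 1.43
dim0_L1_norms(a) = [1.54, 0.94, 0.33]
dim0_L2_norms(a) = [1.01, 0.62, 0.22]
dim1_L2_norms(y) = [1.43, 2.11, 2.1]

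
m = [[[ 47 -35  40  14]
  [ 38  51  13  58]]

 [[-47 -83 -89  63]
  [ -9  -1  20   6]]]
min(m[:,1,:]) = -9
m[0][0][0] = 47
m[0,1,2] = 13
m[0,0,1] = -35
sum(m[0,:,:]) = 226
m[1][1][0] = -9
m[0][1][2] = 13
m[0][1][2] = 13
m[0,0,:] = [47, -35, 40, 14]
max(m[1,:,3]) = 63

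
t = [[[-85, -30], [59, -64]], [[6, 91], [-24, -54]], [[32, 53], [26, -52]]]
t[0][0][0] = -85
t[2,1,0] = 26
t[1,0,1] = 91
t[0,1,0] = 59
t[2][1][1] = -52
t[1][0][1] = 91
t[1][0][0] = 6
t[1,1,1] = -54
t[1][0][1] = 91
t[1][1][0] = -24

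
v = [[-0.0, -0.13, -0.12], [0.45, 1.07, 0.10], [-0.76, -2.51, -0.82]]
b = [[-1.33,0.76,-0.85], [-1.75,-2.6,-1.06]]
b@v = [[0.99, 3.12, 0.93], [-0.36, 0.11, 0.82]]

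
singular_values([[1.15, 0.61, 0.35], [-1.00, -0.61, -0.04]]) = [1.77, 0.21]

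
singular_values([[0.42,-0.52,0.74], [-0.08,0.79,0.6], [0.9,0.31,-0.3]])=[1.0, 1.0, 0.99]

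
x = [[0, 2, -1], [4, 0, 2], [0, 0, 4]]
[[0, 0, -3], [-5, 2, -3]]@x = [[0, 0, -12], [8, -10, -3]]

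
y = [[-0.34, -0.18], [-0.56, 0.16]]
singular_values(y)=[0.66, 0.24]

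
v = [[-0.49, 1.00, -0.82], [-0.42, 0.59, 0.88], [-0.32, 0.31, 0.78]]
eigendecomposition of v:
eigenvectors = [[0.21,  0.95,  -0.78], [0.8,  0.23,  -0.62], [0.56,  0.20,  -0.10]]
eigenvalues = [1.1, -0.42, 0.2]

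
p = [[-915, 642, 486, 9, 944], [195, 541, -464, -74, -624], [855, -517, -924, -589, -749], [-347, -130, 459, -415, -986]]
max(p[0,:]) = 944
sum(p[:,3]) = -1069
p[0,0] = -915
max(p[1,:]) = 541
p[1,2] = -464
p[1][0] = 195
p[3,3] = -415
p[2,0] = 855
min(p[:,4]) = -986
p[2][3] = -589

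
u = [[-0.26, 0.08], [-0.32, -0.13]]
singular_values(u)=[0.42, 0.14]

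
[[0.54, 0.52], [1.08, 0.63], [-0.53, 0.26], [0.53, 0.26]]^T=[[0.54, 1.08, -0.53, 0.53], [0.52, 0.63, 0.26, 0.26]]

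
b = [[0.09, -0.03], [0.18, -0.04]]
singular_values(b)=[0.21, 0.01]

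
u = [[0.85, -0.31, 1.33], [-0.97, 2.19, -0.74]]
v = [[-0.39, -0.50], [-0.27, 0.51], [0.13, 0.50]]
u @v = [[-0.07, 0.08], [-0.31, 1.23]]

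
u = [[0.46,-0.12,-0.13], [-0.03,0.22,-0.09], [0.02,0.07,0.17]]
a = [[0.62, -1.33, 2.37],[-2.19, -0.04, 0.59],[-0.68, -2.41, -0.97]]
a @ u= [[0.37, -0.20, 0.44], [-0.99, 0.30, 0.39], [-0.26, -0.52, 0.14]]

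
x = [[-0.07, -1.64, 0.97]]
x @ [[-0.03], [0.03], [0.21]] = [[0.16]]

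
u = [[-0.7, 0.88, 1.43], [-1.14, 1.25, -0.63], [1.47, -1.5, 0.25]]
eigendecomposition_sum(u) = [[0.17, -0.17, 0.19], [-0.92, 0.90, -1.03], [0.89, -0.88, 1.00]] + [[-0.9,0.96,1.16], [-0.25,0.27,0.32], [0.58,-0.62,-0.75]] + [[0.03, 0.08, 0.08], [0.03, 0.08, 0.08], [-0.0, -0.00, -0.0]]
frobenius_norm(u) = 3.32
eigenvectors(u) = [[-0.13, 0.82, 0.72], [0.71, 0.23, 0.7], [-0.69, -0.53, -0.03]]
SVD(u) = [[-0.39, 0.9, 0.19], [-0.58, -0.40, 0.71], [0.72, 0.16, 0.68]] @ diag([2.92003992836609, 1.5845369302757106, 0.06564703603506622]) @ [[0.68, -0.73, -0.00], [0.04, 0.03, 1.0], [0.73, 0.68, -0.05]]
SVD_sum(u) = [[-0.76, 0.82, 0.00], [-1.15, 1.24, 0.00], [1.43, -1.54, -0.0]] + [[0.06, 0.05, 1.43],[-0.02, -0.02, -0.63],[0.01, 0.01, 0.26]] + [[0.01, 0.01, -0.00], [0.03, 0.03, -0.00], [0.03, 0.03, -0.00]]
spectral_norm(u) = 2.92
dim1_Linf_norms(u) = [1.43, 1.25, 1.5]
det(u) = -0.30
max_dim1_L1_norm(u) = 3.22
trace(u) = 0.80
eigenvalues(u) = [2.07, -1.38, 0.11]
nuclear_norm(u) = 4.57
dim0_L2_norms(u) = [1.99, 2.14, 1.58]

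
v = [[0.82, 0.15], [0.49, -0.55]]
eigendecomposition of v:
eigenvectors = [[0.95,-0.10], [0.33,0.99]]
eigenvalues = [0.87, -0.6]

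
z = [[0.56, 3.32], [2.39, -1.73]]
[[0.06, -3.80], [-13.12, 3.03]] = z @ [[-4.88, 0.39], [0.84, -1.21]]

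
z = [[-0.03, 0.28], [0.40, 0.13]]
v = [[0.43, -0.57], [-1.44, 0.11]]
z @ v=[[-0.42, 0.05], [-0.02, -0.21]]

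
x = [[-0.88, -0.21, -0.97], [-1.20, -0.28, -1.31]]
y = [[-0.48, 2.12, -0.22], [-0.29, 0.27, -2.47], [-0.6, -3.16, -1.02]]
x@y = [[1.07, 1.14, 1.7], [1.44, 1.52, 2.29]]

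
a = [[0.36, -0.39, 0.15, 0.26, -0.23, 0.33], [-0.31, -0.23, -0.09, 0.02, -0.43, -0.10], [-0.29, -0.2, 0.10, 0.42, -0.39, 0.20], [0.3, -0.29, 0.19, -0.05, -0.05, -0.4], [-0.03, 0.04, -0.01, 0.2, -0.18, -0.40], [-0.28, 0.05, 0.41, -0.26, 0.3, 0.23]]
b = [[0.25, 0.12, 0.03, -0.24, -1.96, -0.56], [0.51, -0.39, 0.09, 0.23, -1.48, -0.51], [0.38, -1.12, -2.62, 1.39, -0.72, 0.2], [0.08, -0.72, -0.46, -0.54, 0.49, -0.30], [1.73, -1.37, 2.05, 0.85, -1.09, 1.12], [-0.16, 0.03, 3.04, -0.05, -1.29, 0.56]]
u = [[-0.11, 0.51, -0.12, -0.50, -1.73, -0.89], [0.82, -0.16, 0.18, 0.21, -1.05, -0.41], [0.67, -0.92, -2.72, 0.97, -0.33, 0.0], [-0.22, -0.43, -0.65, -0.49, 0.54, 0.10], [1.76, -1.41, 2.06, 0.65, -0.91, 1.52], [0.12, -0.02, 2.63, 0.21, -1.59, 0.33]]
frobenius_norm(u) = 6.31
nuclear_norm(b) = 12.73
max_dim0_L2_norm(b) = 4.53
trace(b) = -3.83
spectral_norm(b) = 4.84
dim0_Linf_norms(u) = [1.76, 1.41, 2.72, 0.97, 1.73, 1.52]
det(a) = -0.00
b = u + a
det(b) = -8.33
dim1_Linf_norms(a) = [0.39, 0.43, 0.42, 0.4, 0.4, 0.41]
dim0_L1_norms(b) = [3.11, 3.75, 8.29, 3.3, 7.03, 3.25]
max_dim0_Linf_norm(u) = 2.72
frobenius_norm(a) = 1.57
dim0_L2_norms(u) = [2.07, 1.82, 4.36, 1.39, 2.8, 1.84]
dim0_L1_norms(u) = [3.7, 3.45, 8.36, 3.03, 6.15, 3.25]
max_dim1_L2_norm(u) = 3.59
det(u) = -4.06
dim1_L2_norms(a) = [0.73, 0.59, 0.71, 0.61, 0.48, 0.68]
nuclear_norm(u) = 12.01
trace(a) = 0.23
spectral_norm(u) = 4.79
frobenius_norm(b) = 6.54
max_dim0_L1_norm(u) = 8.36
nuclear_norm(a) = 3.35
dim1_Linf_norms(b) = [1.96, 1.48, 2.62, 0.72, 2.05, 3.04]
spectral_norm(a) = 0.99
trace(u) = -4.06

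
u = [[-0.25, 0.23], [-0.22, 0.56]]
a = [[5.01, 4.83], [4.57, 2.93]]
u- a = [[-5.26, -4.6],[-4.79, -2.37]]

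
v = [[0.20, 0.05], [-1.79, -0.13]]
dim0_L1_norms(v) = [1.99, 0.18]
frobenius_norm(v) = 1.81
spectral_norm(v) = 1.81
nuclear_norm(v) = 1.84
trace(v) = 0.07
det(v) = 0.06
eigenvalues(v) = [(0.04+0.25j), (0.04-0.25j)]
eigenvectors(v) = [[(-0.09-0.14j), -0.09+0.14j],  [0.99+0.00j, (0.99-0j)]]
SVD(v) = [[-0.11, 0.99], [0.99, 0.11]] @ diag([1.8061738487424899, 0.03515719156503707]) @ [[-1.00, -0.07], [-0.07, 1.0]]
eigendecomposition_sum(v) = [[(0.1+0.11j), 0.02-0.00j],  [(-0.89+0.13j), (-0.06+0.14j)]] + [[0.10-0.11j, (0.02+0j)], [-0.89-0.13j, (-0.06-0.14j)]]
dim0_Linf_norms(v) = [1.79, 0.13]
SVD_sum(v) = [[0.20, 0.02], [-1.79, -0.13]] + [[-0.0, 0.03], [-0.00, 0.00]]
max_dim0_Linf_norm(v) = 1.79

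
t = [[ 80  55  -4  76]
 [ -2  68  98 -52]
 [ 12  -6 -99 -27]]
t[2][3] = -27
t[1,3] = -52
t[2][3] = -27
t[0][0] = 80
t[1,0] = -2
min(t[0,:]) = -4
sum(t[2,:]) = -120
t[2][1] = -6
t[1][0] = -2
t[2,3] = -27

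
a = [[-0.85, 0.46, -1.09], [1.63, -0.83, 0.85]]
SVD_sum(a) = [[-1.05,0.54,-0.76], [1.49,-0.77,1.08]] + [[0.20,-0.08,-0.33],  [0.14,-0.06,-0.23]]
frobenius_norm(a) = 2.49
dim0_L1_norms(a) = [2.48, 1.29, 1.94]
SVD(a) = [[-0.57, 0.82], [0.82, 0.57]] @ diag([2.4411892907672574, 0.4807232536951534]) @ [[0.75, -0.39, 0.54], [0.5, -0.21, -0.84]]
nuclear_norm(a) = 2.92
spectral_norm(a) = 2.44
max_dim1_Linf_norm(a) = 1.63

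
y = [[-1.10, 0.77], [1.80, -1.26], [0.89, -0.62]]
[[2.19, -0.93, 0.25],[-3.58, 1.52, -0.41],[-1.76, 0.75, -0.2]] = y@[[0.04, -0.07, -0.06], [2.9, -1.31, 0.24]]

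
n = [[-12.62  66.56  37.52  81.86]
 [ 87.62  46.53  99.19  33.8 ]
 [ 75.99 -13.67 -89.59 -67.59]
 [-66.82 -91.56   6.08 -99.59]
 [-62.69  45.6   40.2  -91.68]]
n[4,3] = -91.68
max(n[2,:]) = 75.99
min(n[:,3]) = -99.59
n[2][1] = -13.67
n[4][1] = 45.6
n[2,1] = -13.67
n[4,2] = 40.2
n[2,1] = -13.67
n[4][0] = -62.69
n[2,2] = -89.59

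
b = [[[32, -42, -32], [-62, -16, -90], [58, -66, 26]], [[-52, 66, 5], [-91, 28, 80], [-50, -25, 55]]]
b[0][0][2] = -32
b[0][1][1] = -16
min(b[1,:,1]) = -25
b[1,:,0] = [-52, -91, -50]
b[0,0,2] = -32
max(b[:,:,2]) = 80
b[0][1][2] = -90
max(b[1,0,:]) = 66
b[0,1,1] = -16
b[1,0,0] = -52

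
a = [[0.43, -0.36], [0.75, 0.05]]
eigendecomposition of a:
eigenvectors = [[0.21+0.53j, 0.21-0.53j], [0.82+0.00j, (0.82-0j)]]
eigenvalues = [(0.24+0.48j), (0.24-0.48j)]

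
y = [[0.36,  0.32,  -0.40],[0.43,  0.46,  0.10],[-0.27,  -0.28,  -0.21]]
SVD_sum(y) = [[0.36, 0.36, -0.04], [0.44, 0.44, -0.05], [-0.26, -0.26, 0.03]] + [[-0.00, -0.04, -0.36], [0.0, 0.02, 0.15], [-0.00, -0.03, -0.24]] + [[0.00, -0.0, 0.00], [-0.01, 0.01, -0.0], [-0.01, 0.01, -0.0]]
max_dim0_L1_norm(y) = 1.06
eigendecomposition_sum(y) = [[0.41, 0.41, -0.12], [0.39, 0.39, -0.11], [-0.21, -0.21, 0.06]] + [[0.01,  -0.02,  -0.02], [-0.01,  0.02,  0.02], [0.0,  -0.00,  -0.0]] + [[-0.06,-0.07,-0.26], [0.04,0.05,0.19], [-0.06,-0.07,-0.27]]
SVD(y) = [[-0.58, -0.78, 0.23], [-0.7, 0.33, -0.63], [0.42, -0.53, -0.74]] @ diag([0.8845958869939109, 0.459537980605259, 0.014661551578762479]) @ [[-0.70, -0.71, 0.08], [0.01, 0.11, 0.99], [0.71, -0.70, 0.07]]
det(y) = -0.01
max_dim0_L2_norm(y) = 0.63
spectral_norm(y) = 0.88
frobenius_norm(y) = 1.00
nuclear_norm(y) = 1.36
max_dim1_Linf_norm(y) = 0.46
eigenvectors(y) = [[-0.68,-0.71,0.63], [-0.65,0.71,-0.45], [0.34,-0.03,0.64]]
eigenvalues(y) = [0.86, 0.02, -0.28]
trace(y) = 0.61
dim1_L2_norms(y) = [0.63, 0.64, 0.44]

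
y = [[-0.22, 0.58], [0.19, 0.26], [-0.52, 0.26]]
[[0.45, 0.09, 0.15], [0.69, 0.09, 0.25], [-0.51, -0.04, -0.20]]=y @ [[1.69, 0.18, 0.64],[1.41, 0.22, 0.51]]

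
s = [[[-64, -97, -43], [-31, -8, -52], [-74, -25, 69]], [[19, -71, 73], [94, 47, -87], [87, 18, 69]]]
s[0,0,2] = -43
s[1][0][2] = 73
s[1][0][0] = 19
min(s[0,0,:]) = -97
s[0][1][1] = -8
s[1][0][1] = -71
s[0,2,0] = -74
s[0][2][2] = 69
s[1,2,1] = 18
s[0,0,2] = -43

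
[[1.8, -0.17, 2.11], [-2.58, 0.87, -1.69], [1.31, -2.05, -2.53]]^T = [[1.8, -2.58, 1.31],[-0.17, 0.87, -2.05],[2.11, -1.69, -2.53]]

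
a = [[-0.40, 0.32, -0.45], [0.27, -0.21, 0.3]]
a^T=[[-0.40, 0.27],[0.32, -0.21],[-0.45, 0.3]]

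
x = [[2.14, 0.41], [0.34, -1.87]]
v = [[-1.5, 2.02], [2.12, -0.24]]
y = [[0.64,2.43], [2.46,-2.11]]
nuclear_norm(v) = 4.33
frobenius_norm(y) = 4.10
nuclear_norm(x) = 4.08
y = v + x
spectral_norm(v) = 3.04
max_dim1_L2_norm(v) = 2.52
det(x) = -4.14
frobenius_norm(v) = 3.30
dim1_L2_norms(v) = [2.52, 2.13]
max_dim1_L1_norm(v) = 3.52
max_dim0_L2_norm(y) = 3.22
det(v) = -3.92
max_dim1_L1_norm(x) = 2.55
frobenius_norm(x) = 2.89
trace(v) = -1.74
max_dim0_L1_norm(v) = 3.62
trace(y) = -1.47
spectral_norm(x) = 2.18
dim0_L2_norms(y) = [2.54, 3.22]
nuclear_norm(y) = 5.61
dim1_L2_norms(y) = [2.51, 3.24]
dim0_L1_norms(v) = [3.62, 2.26]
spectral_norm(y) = 3.54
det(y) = -7.33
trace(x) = 0.27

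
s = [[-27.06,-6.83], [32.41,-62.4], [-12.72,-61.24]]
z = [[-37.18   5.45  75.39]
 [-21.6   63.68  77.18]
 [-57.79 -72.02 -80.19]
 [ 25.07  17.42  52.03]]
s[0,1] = -6.83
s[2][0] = -12.72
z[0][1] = 5.45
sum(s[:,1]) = -130.47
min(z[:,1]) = -72.02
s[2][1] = -61.24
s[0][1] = -6.83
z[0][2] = 75.39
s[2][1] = -61.24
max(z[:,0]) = 25.07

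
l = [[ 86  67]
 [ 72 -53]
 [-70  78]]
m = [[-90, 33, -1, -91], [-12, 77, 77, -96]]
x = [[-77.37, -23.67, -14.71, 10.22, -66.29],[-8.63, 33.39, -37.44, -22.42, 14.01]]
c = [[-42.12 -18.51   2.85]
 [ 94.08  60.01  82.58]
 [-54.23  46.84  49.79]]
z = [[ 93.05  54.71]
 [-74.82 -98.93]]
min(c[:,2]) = 2.85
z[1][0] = -74.82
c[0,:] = [-42.12, -18.51, 2.85]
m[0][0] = -90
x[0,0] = -77.37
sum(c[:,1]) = 88.34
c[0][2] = 2.85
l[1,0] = 72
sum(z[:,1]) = -44.220000000000006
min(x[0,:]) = -77.37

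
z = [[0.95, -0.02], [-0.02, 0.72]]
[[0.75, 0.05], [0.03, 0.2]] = z @ [[0.79, 0.06], [0.06, 0.28]]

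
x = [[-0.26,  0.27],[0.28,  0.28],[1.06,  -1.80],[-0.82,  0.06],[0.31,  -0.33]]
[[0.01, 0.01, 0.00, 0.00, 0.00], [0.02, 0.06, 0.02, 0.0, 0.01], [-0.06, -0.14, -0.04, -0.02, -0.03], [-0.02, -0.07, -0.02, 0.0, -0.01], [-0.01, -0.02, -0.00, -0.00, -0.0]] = x@[[0.03, 0.09, 0.03, 0.0, 0.02],  [0.05, 0.13, 0.04, 0.01, 0.03]]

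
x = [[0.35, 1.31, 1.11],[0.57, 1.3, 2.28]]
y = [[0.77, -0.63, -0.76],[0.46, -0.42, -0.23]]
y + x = [[1.12, 0.68, 0.35], [1.03, 0.88, 2.05]]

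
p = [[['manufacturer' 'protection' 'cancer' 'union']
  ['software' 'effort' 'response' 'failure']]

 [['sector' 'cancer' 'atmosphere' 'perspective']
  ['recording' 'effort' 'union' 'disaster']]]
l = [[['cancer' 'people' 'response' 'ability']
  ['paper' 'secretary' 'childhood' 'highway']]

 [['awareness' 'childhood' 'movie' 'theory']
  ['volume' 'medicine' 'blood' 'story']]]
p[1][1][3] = 'disaster'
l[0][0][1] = 'people'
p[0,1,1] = 'effort'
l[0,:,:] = [['cancer', 'people', 'response', 'ability'], ['paper', 'secretary', 'childhood', 'highway']]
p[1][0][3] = 'perspective'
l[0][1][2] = 'childhood'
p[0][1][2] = 'response'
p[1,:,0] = ['sector', 'recording']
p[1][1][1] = 'effort'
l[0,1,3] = 'highway'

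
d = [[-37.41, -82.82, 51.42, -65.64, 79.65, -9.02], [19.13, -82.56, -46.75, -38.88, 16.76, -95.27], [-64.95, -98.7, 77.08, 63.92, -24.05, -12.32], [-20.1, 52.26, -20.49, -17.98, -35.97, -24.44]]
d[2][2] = 77.08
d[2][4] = -24.05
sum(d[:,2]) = 61.260000000000005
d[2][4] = -24.05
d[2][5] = -12.32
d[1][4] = 16.76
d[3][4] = -35.97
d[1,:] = [19.13, -82.56, -46.75, -38.88, 16.76, -95.27]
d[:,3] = [-65.64, -38.88, 63.92, -17.98]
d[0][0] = -37.41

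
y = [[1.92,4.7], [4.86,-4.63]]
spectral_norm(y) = 7.15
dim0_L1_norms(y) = [6.78, 9.33]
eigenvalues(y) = [4.44, -7.15]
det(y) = -31.73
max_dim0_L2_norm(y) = 6.6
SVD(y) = [[-0.44, 0.9], [0.90, 0.44]] @ diag([7.151669277834688, 4.436950139507483]) @ [[0.49, -0.87], [0.87, 0.49]]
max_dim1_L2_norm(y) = 6.71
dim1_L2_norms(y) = [5.08, 6.71]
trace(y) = -2.71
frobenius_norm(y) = 8.42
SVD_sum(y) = [[-1.55, 2.74],[3.16, -5.59]] + [[3.47, 1.96], [1.7, 0.96]]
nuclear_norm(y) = 11.59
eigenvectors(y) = [[0.88, -0.46],[0.47, 0.89]]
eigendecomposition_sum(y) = [[3.47,1.8], [1.86,0.96]] + [[-1.55, 2.90], [3.0, -5.59]]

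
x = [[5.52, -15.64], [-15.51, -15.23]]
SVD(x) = [[0.48, 0.88],  [0.88, -0.48]] @ diag([23.569634253590696, 13.858764055714502]) @ [[-0.47,-0.88], [0.88,-0.47]]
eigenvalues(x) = [13.86, -23.57]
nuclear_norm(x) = 37.43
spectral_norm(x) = 23.57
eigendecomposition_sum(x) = [[10.77, -5.79], [-5.74, 3.09]] + [[-5.25,-9.85],  [-9.77,-18.32]]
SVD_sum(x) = [[-5.25, -9.97], [-9.65, -18.32]] + [[10.77, -5.67],[-5.86, 3.09]]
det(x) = -326.65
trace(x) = -9.71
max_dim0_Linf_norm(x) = 15.64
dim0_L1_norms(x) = [21.03, 30.87]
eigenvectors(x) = [[0.88, 0.47], [-0.47, 0.88]]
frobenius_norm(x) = 27.34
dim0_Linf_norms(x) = [15.51, 15.64]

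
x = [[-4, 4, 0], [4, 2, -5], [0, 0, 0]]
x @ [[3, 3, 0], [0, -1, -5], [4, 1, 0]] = [[-12, -16, -20], [-8, 5, -10], [0, 0, 0]]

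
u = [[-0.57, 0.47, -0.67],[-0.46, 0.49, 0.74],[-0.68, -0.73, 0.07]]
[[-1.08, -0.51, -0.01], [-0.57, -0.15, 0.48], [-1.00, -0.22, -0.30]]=u @ [[1.56, 0.51, -0.01], [-0.06, -0.15, 0.45], [0.24, 0.22, 0.34]]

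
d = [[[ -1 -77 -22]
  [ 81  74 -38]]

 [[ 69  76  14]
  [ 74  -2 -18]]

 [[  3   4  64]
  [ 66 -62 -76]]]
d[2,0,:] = [3, 4, 64]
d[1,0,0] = 69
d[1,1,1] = -2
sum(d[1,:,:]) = 213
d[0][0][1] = -77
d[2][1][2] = -76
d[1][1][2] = -18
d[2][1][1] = -62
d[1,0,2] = 14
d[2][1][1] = -62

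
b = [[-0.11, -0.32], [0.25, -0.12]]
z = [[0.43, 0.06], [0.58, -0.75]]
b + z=[[0.32, -0.26], [0.83, -0.87]]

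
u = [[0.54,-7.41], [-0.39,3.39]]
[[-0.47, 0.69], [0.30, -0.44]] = u @ [[-0.59, 0.87], [0.02, -0.03]]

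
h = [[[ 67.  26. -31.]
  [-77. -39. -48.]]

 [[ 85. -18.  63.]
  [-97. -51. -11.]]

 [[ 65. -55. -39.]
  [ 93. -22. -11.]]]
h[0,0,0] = 67.0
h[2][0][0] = 65.0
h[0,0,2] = -31.0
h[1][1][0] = -97.0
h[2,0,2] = -39.0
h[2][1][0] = 93.0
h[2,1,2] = -11.0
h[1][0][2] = 63.0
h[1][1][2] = -11.0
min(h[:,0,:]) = -55.0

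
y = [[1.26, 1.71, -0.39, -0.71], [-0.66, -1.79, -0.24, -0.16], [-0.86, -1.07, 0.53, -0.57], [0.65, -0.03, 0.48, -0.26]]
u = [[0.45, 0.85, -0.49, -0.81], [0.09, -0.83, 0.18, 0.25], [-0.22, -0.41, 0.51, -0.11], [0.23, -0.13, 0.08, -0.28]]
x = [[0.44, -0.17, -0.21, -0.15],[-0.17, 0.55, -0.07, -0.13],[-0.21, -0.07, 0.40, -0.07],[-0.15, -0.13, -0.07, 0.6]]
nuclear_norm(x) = 1.99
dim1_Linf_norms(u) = [0.85, 0.83, 0.51, 0.28]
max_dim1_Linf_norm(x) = 0.6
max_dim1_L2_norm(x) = 0.64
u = y @ x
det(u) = -0.03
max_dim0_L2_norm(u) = 1.26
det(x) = 0.02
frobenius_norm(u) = 1.80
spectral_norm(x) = 0.71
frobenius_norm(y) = 3.48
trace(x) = 1.99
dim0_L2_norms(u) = [0.56, 1.26, 0.73, 0.9]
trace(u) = -0.15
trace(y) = -0.26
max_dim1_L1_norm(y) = 4.07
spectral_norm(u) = 1.62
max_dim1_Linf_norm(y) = 1.79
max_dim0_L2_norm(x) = 0.64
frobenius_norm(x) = 1.12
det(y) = -1.58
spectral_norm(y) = 3.17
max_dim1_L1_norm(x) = 0.97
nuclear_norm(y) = 5.60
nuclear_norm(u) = 2.78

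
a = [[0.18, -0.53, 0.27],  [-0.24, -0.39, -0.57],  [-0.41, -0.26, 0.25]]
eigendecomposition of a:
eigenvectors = [[0.38+0.00j, 0.73+0.00j, 0.73-0.00j],  [0.85+0.00j, -0.32-0.25j, -0.32+0.25j],  [0.37+0.00j, -0.04+0.55j, (-0.04-0.55j)]]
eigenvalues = [(-0.75+0j), (0.39+0.38j), (0.39-0.38j)]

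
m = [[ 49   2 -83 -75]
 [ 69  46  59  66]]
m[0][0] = 49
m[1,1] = 46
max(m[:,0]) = 69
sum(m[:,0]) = 118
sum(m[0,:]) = -107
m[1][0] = 69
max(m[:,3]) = 66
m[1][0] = 69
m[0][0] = 49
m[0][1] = 2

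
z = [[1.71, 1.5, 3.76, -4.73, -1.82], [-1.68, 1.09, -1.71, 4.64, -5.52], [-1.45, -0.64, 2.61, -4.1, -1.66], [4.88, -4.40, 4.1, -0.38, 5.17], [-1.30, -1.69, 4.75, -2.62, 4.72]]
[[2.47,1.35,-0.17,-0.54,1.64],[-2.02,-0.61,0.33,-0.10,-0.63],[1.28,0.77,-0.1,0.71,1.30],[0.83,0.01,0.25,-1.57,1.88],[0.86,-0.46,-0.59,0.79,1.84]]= z @ [[0.19, 0.16, 0.08, -0.37, 0.02],[0.13, -0.01, -0.12, -0.03, -0.10],[0.07, -0.07, -0.06, -0.06, 0.40],[-0.36, -0.24, 0.01, -0.10, -0.03],[0.01, -0.12, -0.08, 0.06, -0.06]]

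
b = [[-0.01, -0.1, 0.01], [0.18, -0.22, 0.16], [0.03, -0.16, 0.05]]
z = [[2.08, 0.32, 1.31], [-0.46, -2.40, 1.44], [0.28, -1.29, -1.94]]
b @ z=[[0.03, 0.22, -0.18],[0.52, 0.38, -0.39],[0.15, 0.33, -0.29]]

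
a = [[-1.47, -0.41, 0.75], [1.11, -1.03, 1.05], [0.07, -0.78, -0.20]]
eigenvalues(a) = [(-1.54+0j), (-0.58+1.05j), (-0.58-1.05j)]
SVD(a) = [[-0.43, -0.9, -0.07],[0.89, -0.4, -0.23],[0.18, -0.16, 0.97]] @ diag([1.9333621489191681, 1.6478676339196316, 0.6978130567757875]) @ [[0.84, -0.46, 0.30], [0.53, 0.55, -0.65], [-0.13, -0.70, -0.70]]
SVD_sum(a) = [[-0.69, 0.38, -0.24], [1.44, -0.78, 0.51], [0.3, -0.16, 0.11]] + [[-0.78, -0.82, 0.96], [-0.35, -0.36, 0.43], [-0.14, -0.15, 0.17]] + [[0.01, 0.03, 0.03], [0.02, 0.11, 0.11], [-0.09, -0.47, -0.48]]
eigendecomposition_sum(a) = [[(-1.14-0j), (0.03-0j), 0.62-0.00j], [1.07+0.00j, -0.03+0.00j, (-0.58+0j)], [0.69+0.00j, (-0.02+0j), (-0.37+0j)]] + [[(-0.17+0.09j), -0.22-0.11j, 0.07+0.31j],[0.02+0.49j, -0.50+0.40j, (0.82+0.19j)],[-0.31+0.14j, (-0.38-0.22j), (0.09+0.57j)]] + [[(-0.17-0.09j), (-0.22+0.11j), 0.07-0.31j], [0.02-0.49j, -0.50-0.40j, (0.82-0.19j)], [-0.31-0.14j, -0.38+0.22j, 0.09-0.57j]]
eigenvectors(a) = [[0.67+0.00j,(-0.13-0.27j),(-0.13+0.27j)], [-0.63+0.00j,-0.79+0.00j,-0.79-0.00j], [(-0.4+0j),(-0.2-0.5j),-0.20+0.50j]]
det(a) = -2.22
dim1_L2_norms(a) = [1.7, 1.84, 0.81]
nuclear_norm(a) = 4.28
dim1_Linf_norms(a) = [1.47, 1.11, 0.78]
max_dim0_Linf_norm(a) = 1.47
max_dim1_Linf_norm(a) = 1.47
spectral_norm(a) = 1.93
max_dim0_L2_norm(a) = 1.84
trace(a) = -2.70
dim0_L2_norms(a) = [1.84, 1.36, 1.31]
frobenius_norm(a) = 2.63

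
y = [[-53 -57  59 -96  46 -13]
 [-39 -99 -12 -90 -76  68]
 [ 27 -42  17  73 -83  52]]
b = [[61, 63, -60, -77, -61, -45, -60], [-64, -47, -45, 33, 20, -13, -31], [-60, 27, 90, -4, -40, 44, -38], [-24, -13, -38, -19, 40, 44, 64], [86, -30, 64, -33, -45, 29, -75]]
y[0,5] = -13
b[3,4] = 40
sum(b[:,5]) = 59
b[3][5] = 44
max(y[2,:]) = 73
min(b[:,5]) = -45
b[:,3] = [-77, 33, -4, -19, -33]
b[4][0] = 86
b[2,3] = -4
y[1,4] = -76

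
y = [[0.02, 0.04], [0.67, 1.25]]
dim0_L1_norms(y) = [0.69, 1.29]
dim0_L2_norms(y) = [0.67, 1.25]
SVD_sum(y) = [[0.02, 0.04], [0.67, 1.25]] + [[-0.0, 0.0], [0.00, -0.0]]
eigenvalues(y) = [-0.0, 1.27]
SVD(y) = [[-0.03, -1.0],[-1.0, 0.03]] @ diag([1.4189427017256462, 0.0012685501661278702]) @ [[-0.47, -0.88], [0.88, -0.47]]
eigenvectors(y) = [[-0.88, -0.03], [0.47, -1.0]]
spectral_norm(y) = 1.42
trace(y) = 1.27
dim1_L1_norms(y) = [0.06, 1.92]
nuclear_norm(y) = 1.42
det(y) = -0.00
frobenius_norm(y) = 1.42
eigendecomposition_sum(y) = [[-0.00, 0.0], [0.00, -0.0]] + [[0.02, 0.04], [0.67, 1.25]]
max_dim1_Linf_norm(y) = 1.25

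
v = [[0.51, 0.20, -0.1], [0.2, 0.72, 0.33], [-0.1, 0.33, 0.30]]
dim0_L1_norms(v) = [0.81, 1.25, 0.73]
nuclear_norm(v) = 1.53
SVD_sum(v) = [[0.09, 0.25, 0.12],[0.25, 0.7, 0.32],[0.12, 0.32, 0.15]] + [[0.41, -0.04, -0.23], [-0.04, 0.00, 0.02], [-0.23, 0.02, 0.13]] + [[0.01, -0.01, 0.01], [-0.01, 0.01, -0.02], [0.01, -0.02, 0.03]]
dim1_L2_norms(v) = [0.56, 0.82, 0.46]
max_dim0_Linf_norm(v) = 0.72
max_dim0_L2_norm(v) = 0.82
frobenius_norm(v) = 1.09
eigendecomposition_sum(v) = [[0.01, -0.01, 0.01],[-0.01, 0.01, -0.02],[0.01, -0.02, 0.03]] + [[0.41, -0.04, -0.23], [-0.04, 0.00, 0.02], [-0.23, 0.02, 0.13]] + [[0.09, 0.25, 0.12], [0.25, 0.7, 0.32], [0.12, 0.32, 0.15]]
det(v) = 0.02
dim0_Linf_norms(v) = [0.51, 0.72, 0.33]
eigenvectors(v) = [[0.38, -0.87, 0.31], [-0.49, 0.09, 0.86], [0.78, 0.48, 0.40]]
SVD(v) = [[-0.31, 0.87, 0.38], [-0.86, -0.09, -0.49], [-0.40, -0.48, 0.78]] @ diag([0.9424879154323736, 0.544186975384578, 0.04332510918304794]) @ [[-0.31, -0.86, -0.40], [0.87, -0.09, -0.48], [0.38, -0.49, 0.78]]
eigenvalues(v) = [0.04, 0.54, 0.94]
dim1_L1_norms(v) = [0.81, 1.25, 0.73]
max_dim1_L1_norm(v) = 1.25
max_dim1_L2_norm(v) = 0.82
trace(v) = 1.53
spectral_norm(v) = 0.94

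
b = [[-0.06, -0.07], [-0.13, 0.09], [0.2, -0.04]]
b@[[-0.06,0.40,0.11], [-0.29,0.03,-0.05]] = [[0.02,  -0.03,  -0.0], [-0.02,  -0.05,  -0.02], [-0.0,  0.08,  0.02]]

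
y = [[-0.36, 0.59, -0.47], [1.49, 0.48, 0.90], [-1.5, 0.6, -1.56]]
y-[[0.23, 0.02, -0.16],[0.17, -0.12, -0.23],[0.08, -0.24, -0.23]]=[[-0.59, 0.57, -0.31], [1.32, 0.60, 1.13], [-1.58, 0.84, -1.33]]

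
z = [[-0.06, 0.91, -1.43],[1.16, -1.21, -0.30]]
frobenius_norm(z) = 2.40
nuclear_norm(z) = 3.37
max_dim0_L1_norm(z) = 2.12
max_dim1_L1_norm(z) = 2.67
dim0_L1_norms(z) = [1.22, 2.12, 1.73]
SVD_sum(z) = [[-0.61, 1.05, -0.55], [0.62, -1.07, 0.56]] + [[0.55, -0.14, -0.88], [0.54, -0.14, -0.86]]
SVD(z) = [[-0.70, 0.71], [0.71, 0.70]] @ diag([1.905240122603067, 1.4650461000335278]) @ [[0.46, -0.79, 0.41], [0.53, -0.14, -0.84]]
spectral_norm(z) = 1.91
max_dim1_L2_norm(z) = 1.7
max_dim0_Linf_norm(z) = 1.43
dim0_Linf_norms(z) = [1.16, 1.21, 1.43]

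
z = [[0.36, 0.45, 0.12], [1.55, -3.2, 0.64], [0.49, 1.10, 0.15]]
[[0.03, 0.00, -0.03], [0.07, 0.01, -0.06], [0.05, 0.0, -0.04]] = z@[[0.1, 0.01, -0.09], [0.01, 0.00, -0.01], [-0.09, -0.01, 0.08]]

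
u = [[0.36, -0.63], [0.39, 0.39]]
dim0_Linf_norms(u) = [0.39, 0.63]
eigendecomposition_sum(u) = [[0.18+0.25j, (-0.31+0.24j)], [(0.19-0.15j), (0.2+0.24j)]] + [[0.18-0.25j, (-0.31-0.24j)], [0.19+0.15j, (0.2-0.24j)]]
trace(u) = 0.75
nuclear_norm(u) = 1.27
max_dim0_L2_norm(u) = 0.74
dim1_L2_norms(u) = [0.73, 0.55]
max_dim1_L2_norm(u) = 0.73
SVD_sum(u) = [[0.18,-0.68],[-0.07,0.27]] + [[0.18, 0.05], [0.46, 0.12]]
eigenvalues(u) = [(0.38+0.5j), (0.38-0.5j)]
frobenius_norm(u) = 0.91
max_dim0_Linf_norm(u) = 0.63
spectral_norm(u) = 0.75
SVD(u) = [[-0.93, 0.37], [0.37, 0.93]] @ diag([0.7539623016047542, 0.5120945691557974]) @ [[-0.25, 0.97], [0.97, 0.25]]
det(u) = 0.39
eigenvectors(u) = [[0.79+0.00j,(0.79-0j)], [(-0.02-0.62j),(-0.02+0.62j)]]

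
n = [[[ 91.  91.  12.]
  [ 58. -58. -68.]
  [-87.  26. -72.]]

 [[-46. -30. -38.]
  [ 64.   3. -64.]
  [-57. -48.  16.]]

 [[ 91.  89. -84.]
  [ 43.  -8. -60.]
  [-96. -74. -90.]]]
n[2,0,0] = 91.0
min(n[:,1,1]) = -58.0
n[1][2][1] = -48.0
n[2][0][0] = 91.0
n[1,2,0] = -57.0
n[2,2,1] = -74.0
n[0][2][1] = 26.0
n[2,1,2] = -60.0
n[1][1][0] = 64.0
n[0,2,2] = -72.0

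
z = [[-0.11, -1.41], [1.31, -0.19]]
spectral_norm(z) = 1.43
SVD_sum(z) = [[0.37, -1.27], [0.15, -0.53]] + [[-0.48, -0.14], [1.16, 0.34]]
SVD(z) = [[0.92, 0.38],[0.38, -0.92]] @ diag([1.4322782960894094, 1.3042158113407527]) @ [[0.28, -0.96],[-0.96, -0.28]]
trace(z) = -0.30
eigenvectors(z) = [[(0.72+0j),(0.72-0j)],[0.02-0.69j,0.02+0.69j]]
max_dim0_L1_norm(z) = 1.6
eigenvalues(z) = [(-0.15+1.36j), (-0.15-1.36j)]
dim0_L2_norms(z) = [1.31, 1.42]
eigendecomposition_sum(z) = [[(-0.05+0.68j),-0.70-0.08j], [(0.65+0.07j),-0.10+0.68j]] + [[-0.05-0.68j,-0.70+0.08j], [0.65-0.07j,-0.10-0.68j]]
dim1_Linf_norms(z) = [1.41, 1.31]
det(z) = 1.87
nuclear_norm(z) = 2.74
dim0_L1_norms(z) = [1.42, 1.6]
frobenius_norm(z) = 1.94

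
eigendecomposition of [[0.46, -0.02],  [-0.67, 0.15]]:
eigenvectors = [[0.46, 0.06], [-0.89, 1.0]]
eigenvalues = [0.5, 0.11]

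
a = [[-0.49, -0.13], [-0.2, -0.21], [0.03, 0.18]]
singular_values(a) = [0.58, 0.2]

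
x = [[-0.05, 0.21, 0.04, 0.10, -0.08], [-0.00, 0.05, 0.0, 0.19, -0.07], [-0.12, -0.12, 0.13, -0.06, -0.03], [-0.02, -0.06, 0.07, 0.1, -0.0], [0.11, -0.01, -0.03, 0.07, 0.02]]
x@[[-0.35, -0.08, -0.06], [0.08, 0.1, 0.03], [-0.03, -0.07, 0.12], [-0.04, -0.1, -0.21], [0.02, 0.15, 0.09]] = [[0.03, 0.0, -0.01],[-0.00, -0.02, -0.04],[0.03, -0.01, 0.03],[-0.00, -0.02, -0.01],[-0.04, -0.01, -0.02]]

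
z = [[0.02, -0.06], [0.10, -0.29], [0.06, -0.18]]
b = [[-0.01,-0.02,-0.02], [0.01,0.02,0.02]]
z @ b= [[-0.00, -0.00, -0.0], [-0.00, -0.01, -0.01], [-0.00, -0.0, -0.00]]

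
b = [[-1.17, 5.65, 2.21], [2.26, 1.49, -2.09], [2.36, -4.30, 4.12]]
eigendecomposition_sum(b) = [[-2.75, 3.28, 1.41],[1.37, -1.64, -0.70],[1.35, -1.61, -0.69]] + [[1.60, 2.06, 1.16], [1.00, 1.29, 0.72], [0.79, 1.02, 0.57]] + [[-0.02, 0.31, -0.35],[-0.11, 1.85, -2.11],[0.22, -3.71, 4.24]]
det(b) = -106.39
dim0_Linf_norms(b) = [2.36, 5.65, 4.12]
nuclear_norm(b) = 15.40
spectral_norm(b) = 7.68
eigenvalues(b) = [-5.08, 3.45, 6.06]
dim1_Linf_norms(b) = [5.65, 2.26, 4.3]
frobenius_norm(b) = 9.53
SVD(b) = [[-0.65, 0.74, 0.18], [-0.17, -0.38, 0.91], [0.74, 0.56, 0.37]] @ diag([7.678373519219644, 4.891043215983018, 2.832944820982749]) @ [[0.28,-0.93,0.26], [-0.08,0.24,0.97], [0.96,0.29,0.01]]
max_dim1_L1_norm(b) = 10.78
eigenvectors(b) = [[-0.82,0.78,-0.07], [0.41,0.49,-0.44], [0.4,0.39,0.89]]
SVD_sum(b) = [[-1.38, 4.62, -1.28], [-0.36, 1.19, -0.33], [1.58, -5.27, 1.46]] + [[-0.28, 0.88, 3.49],[0.14, -0.45, -1.77],[-0.22, 0.67, 2.65]] + [[0.5,0.15,0.0], [2.47,0.74,0.01], [1.0,0.3,0.01]]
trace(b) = 4.44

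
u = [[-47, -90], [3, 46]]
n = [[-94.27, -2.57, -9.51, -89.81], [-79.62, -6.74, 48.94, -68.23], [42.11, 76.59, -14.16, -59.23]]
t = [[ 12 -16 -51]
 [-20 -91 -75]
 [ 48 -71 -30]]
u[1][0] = 3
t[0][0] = 12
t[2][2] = -30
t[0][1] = -16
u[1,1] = 46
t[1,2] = -75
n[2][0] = 42.11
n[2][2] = -14.16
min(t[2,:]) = -71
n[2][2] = -14.16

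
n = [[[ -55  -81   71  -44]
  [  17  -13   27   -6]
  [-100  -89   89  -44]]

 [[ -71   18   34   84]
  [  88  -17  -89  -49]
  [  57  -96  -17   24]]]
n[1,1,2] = -89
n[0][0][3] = -44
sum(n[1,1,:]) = -67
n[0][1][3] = -6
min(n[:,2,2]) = -17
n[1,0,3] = 84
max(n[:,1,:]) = 88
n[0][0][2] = 71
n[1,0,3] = 84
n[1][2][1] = -96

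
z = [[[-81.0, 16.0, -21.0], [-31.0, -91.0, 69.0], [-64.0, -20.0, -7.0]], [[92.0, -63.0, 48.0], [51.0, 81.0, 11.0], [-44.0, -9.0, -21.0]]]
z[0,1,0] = -31.0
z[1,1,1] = 81.0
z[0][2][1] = -20.0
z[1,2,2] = -21.0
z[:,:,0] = [[-81.0, -31.0, -64.0], [92.0, 51.0, -44.0]]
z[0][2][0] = -64.0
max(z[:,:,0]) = 92.0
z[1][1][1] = 81.0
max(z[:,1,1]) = 81.0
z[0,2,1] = -20.0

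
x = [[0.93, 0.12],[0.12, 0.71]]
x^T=[[0.93, 0.12], [0.12, 0.71]]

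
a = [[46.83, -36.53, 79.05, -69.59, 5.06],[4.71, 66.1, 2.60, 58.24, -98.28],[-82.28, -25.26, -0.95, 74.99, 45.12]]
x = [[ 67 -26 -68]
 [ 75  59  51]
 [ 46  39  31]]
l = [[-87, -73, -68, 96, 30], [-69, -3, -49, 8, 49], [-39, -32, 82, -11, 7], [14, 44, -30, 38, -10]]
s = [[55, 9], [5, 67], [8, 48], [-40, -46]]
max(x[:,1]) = 59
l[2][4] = 7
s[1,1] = 67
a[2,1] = -25.26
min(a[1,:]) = -98.28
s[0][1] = 9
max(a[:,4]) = 45.12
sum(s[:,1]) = 78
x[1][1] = 59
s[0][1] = 9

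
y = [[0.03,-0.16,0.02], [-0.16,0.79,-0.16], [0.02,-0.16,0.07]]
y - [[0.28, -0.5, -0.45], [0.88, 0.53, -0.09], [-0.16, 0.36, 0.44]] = [[-0.25, 0.34, 0.47], [-1.04, 0.26, -0.07], [0.18, -0.52, -0.37]]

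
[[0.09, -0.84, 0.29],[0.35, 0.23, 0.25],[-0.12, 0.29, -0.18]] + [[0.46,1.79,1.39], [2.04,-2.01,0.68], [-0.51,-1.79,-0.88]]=[[0.55, 0.95, 1.68], [2.39, -1.78, 0.93], [-0.63, -1.50, -1.06]]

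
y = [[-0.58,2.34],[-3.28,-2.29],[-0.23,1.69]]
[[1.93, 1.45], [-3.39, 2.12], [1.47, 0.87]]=y @ [[0.39, -0.92], [0.92, 0.39]]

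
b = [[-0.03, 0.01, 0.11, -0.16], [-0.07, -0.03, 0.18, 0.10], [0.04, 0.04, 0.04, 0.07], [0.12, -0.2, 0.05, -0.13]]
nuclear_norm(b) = 0.76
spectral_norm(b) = 0.29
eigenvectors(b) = [[(0.57+0j),0.07-0.56j,0.07+0.56j,0.70+0.00j], [0.52+0.00j,0.35+0.34j,(0.35-0.34j),0.44+0.00j], [0.63+0.00j,0.01+0.14j,(0.01-0.14j),(-0.35+0j)], [-0.02+0.00j,(-0.65+0j),-0.65-0.00j,(0.44+0j)]]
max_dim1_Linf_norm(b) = 0.2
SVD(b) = [[0.40, -0.34, -0.82, 0.22], [-0.14, -0.93, 0.25, -0.24], [-0.18, -0.16, 0.23, 0.94], [0.89, -0.02, 0.46, 0.05]] @ diag([0.29354664489107785, 0.2276621808195065, 0.1662967115952923, 0.06888905871246838]) @ [[0.33, -0.60, 0.19, -0.7], [0.29, 0.10, -0.93, -0.2], [0.43, -0.59, -0.08, 0.68], [0.79, 0.53, 0.3, -0.0]]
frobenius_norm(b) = 0.41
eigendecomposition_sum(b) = [[(0.02+0j), 0.01-0.00j, (0.07-0j), (0.01+0j)], [(0.02+0j), 0.01-0.00j, 0.06-0.00j, (0.01+0j)], [0.03+0.00j, 0.01-0.00j, 0.08-0.00j, (0.01+0j)], [-0.00-0.00j, (-0+0j), (-0+0j), -0.00+0.00j]] + [[-0.01+0.06j, 0.05-0.05j, (-0.03-0.01j), -0.06-0.05j], [(-0.04-0.04j), (0.01+0.06j), 0.02-0.02j, 0.06-0.01j], [-0.00-0.02j, (-0.01+0.02j), (0.01+0j), 0.02+0.01j], [(0.07+0j), (-0.07-0.05j), (-0.01+0.04j), -0.05+0.07j]] + [[(-0.01-0.06j), 0.05+0.05j, -0.03+0.01j, -0.06+0.05j], [-0.04+0.04j, 0.01-0.06j, 0.02+0.02j, 0.06+0.01j], [(-0+0.02j), (-0.01-0.02j), 0.01-0.00j, 0.02-0.01j], [0.07-0.00j, (-0.07+0.05j), (-0.01-0.04j), (-0.05-0.07j)]] + [[(-0.03-0j), (-0.1-0j), 0.11+0.00j, (-0.05+0j)], [-0.02-0.00j, -0.06-0.00j, (0.07+0j), (-0.03+0j)], [0.02+0.00j, (0.05+0j), (-0.05-0j), (0.03-0j)], [-0.02-0.00j, (-0.06-0j), 0.07+0.00j, -0.03+0.00j]]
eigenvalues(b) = [(0.11+0j), (-0.04+0.2j), (-0.04-0.2j), (-0.18+0j)]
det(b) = -0.00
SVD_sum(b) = [[0.04, -0.07, 0.02, -0.08], [-0.01, 0.02, -0.01, 0.03], [-0.02, 0.03, -0.01, 0.04], [0.09, -0.16, 0.05, -0.18]] + [[-0.02, -0.01, 0.07, 0.02], [-0.06, -0.02, 0.20, 0.04], [-0.01, -0.00, 0.03, 0.01], [-0.00, -0.0, 0.0, 0.0]] + [[-0.06, 0.08, 0.01, -0.09], [0.02, -0.02, -0.00, 0.03], [0.02, -0.02, -0.0, 0.03], [0.03, -0.04, -0.01, 0.05]] + [[0.01,  0.01,  0.00,  -0.0], [-0.01,  -0.01,  -0.01,  0.0], [0.05,  0.03,  0.02,  -0.0], [0.00,  0.0,  0.0,  -0.00]]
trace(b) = -0.15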